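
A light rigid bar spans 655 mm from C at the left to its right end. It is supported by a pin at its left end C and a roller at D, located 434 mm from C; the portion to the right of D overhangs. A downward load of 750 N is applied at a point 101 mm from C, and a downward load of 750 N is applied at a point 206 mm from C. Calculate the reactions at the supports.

Moments about C: D_y·434 − 750·101 − 750·206 = 0 → D_y = 230250/434 = 530.53 ≈ 530.5 N.
ΣF_y = 0: C_y + 530.53 − 750 − 750 = 0 → C_y = 969.5 N.
ΣF_x = 0: no horizontal applied forces, so C_x = 0.

C_x = 0, C_y = 969.5 N, D_y = 530.5 N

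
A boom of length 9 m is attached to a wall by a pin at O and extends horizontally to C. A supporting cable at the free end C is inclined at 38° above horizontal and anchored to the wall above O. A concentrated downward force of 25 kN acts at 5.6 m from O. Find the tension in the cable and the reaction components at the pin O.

ΣM about O: T·sin38°·9 − 25·5.6 = 0 → T = 140/(9·0.615661) = 25.2664 ≈ 25.27 kN.
ΣF_x = 0: O_x − T·cos38° = 0 → O_x = 25.2664 × 0.788011 = 19.91 kN.
ΣF_y = 0: O_y + T·sin38° − 25 = 0 → O_y = 25 − 25.2664 × 0.615661 = 9.444 kN.

T = 25.27 kN, O_x = 19.91 kN, O_y = 9.444 kN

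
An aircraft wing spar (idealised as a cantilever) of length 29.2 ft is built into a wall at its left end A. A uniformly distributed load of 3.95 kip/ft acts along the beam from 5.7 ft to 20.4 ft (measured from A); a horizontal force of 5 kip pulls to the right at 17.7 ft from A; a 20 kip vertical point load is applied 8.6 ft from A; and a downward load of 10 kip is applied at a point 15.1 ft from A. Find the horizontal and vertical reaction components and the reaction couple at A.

Resultant of the distributed load: 3.95 × 14.7 = 58.065 kip at 13.05 ft from A.
ΣF_x = 0: A_x + 5 = 0 → A_x = -5.000 kip.
ΣF_y = 0: A_y − 3.95·14.7 − 20 − 10 = 0 → A_y = 88.06 kip.
ΣM about A: M_A − (3.95·14.7)·13.05 − 20·8.6 − 10·15.1 = 0 → M_A = 1081 kip·ft.

A_x = -5.000 kip, A_y = 88.06 kip, M_A = 1081 kip·ft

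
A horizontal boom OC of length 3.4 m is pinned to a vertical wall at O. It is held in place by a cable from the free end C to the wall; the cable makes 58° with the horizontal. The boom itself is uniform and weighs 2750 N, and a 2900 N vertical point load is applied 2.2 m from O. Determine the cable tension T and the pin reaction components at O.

ΣM about O: T·sin58°·3.4 − 2750·1.7 − 2900·2.2 = 0 → T = 11055/(3.4·0.848048) = 3834.06 ≈ 3834 N.
ΣF_x = 0: O_x − T·cos58° = 0 → O_x = 3834.06 × 0.529919 = 2032 N.
ΣF_y = 0: O_y + T·sin58° − 2750 − 2900 = 0 → O_y = 5650 − 3834.06 × 0.848048 = 2399 N.

T = 3834 N, O_x = 2032 N, O_y = 2399 N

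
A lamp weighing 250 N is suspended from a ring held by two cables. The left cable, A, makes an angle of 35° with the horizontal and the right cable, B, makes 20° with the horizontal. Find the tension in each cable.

T_A = 286.8 N, T_B = 250.0 N

ΣF_x = 0: −T_A·cos35° + T_B·cos20° = 0 → T_B = 0.871723·T_A.
ΣF_y = 0: T_A·sin35° + T_B·sin20° = 250.
Substitute: T_A·(0.573576 + 0.871723·0.34202) = 250 → T_A = 286.788 ≈ 286.8 N.
Then T_B = 0.871723 × 286.788 = 250.0 N.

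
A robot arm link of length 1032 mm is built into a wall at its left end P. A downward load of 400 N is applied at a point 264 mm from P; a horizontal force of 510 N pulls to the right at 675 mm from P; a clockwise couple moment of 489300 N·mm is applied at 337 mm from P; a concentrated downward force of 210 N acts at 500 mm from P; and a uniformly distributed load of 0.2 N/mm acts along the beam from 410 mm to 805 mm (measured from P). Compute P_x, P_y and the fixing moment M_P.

P_x = -510.0 N, P_y = 689.0 N, M_P = 747900 N·mm

Resultant of the distributed load: 0.2 × 395 = 79 N at 607.5 mm from P.
ΣF_x = 0: P_x + 510 = 0 → P_x = -510.0 N.
ΣF_y = 0: P_y − 400 − 210 − 0.2·395 = 0 → P_y = 689.0 N.
ΣM about P: M_P − 400·264 − 489300 − 210·500 − (0.2·395)·607.5 = 0 → M_P = 747900 N·mm.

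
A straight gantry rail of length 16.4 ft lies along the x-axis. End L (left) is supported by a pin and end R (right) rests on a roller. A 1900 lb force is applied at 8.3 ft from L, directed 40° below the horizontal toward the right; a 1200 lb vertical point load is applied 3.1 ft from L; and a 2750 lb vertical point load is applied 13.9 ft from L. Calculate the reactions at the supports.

Taking moments about L: R_y·16.4 − 1900·sin40°·8.3 − 1200·3.1 − 2750·13.9 = 0 → R_y = 52081.8/16.4 = 3175.72 ≈ 3176 lb.
ΣF_y = 0: L_y + 3175.72 − 1900·sin40° − 1200 − 2750 = 0 → L_y = 1996 lb.
ΣF_x = 0: L_x + 1900·cos40° = 0 → L_x = -1455 lb.

L_x = -1455 lb, L_y = 1996 lb, R_y = 3176 lb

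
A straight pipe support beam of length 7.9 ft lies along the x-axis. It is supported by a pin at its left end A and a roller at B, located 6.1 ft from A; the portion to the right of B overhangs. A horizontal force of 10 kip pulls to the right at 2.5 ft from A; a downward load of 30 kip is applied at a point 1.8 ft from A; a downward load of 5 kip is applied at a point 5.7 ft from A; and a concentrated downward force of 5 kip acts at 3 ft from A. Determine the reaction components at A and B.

A_x = -10.00 kip, A_y = 24.02 kip, B_y = 15.98 kip

Moments about A: B_y·6.1 − 30·1.8 − 5·5.7 − 5·3 = 0 → B_y = 97.5/6.1 = 15.9836 ≈ 15.98 kip.
ΣF_y = 0: A_y + 15.9836 − 30 − 5 − 5 = 0 → A_y = 24.02 kip.
ΣF_x = 0: A_x + 10 = 0 → A_x = -10.00 kip.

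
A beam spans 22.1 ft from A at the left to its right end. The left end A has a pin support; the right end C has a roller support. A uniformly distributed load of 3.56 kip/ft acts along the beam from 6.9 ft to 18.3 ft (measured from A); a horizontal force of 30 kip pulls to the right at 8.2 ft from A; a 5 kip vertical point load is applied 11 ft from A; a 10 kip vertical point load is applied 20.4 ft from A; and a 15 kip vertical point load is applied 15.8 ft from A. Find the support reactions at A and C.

Resultant of the distributed load: 3.56 × 11.4 = 40.584 kip at 12.6 ft from A.
ΣM about A: C_y·22.1 − (3.56·11.4)·12.6 − 5·11 − 10·20.4 − 15·15.8 = 0 → C_y = 1007.3584/22.1 = 45.5818 ≈ 45.58 kip.
ΣF_y = 0: A_y + 45.5818 − 3.56·11.4 − 5 − 10 − 15 = 0 → A_y = 25.00 kip.
ΣF_x = 0: A_x + 30 = 0 → A_x = -30.00 kip.

A_x = -30.00 kip, A_y = 25.00 kip, C_y = 45.58 kip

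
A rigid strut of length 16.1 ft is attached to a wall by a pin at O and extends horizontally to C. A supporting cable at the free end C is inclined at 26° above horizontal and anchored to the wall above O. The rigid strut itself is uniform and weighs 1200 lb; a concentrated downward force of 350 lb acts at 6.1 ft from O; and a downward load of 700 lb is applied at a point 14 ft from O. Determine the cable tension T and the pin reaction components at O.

ΣM about O: T·sin26°·16.1 − 1200·8.05 − 350·6.1 − 700·14 = 0 → T = 21595/(16.1·0.438371) = 3059.75 ≈ 3060 lb.
ΣF_x = 0: O_x − T·cos26° = 0 → O_x = 3059.75 × 0.898794 = 2750 lb.
ΣF_y = 0: O_y + T·sin26° − 1200 − 350 − 700 = 0 → O_y = 2250 − 3059.75 × 0.438371 = 908.7 lb.

T = 3060 lb, O_x = 2750 lb, O_y = 908.7 lb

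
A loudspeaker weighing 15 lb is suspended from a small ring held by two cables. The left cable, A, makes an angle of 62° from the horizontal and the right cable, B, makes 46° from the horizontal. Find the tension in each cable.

ΣF_x = 0: −T_A·cos62° + T_B·cos46° = 0 → T_B = 0.675831·T_A.
ΣF_y = 0: T_A·sin62° + T_B·sin46° = 15.
Substitute: T_A·(0.882948 + 0.675831·0.71934) = 15 → T_A = 10.9561 ≈ 10.96 lb.
Then T_B = 0.675831 × 10.9561 = 7.404 lb.

T_A = 10.96 lb, T_B = 7.404 lb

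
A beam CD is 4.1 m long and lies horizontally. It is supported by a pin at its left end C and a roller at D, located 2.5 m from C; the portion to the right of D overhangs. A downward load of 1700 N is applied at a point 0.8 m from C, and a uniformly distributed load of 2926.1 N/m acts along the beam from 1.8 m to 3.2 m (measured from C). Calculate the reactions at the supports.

Resultant of the distributed load: 2926.1 × 1.4 = 4096.54 N at 2.5 m from C.
Taking moments about C: D_y·2.5 − 1700·0.8 − (2926.1·1.4)·2.5 = 0 → D_y = 11601.35/2.5 = 4640.54 ≈ 4641 N.
ΣF_y = 0: C_y + 4640.54 − 1700 − 2926.1·1.4 = 0 → C_y = 1156 N.
ΣF_x = 0: no horizontal applied forces, so C_x = 0.

C_x = 0, C_y = 1156 N, D_y = 4641 N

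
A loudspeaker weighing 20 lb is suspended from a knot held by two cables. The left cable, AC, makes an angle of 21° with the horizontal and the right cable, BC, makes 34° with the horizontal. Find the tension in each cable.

ΣF_x = 0: −T_AC·cos21° + T_BC·cos34° = 0 → T_BC = 1.1261·T_AC.
ΣF_y = 0: T_AC·sin21° + T_BC·sin34° = 20.
Substitute: T_AC·(0.358368 + 1.1261·0.559193) = 20 → T_AC = 20.2414 ≈ 20.24 lb.
Then T_BC = 1.1261 × 20.2414 = 22.79 lb.

T_AC = 20.24 lb, T_BC = 22.79 lb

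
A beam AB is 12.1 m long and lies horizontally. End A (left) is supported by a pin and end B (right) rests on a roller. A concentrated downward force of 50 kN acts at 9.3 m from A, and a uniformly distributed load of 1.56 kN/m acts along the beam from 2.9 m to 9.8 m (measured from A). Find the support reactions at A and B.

Resultant of the distributed load: 1.56 × 6.9 = 10.764 kN at 6.35 m from A.
ΣM about A: B_y·12.1 − 50·9.3 − (1.56·6.9)·6.35 = 0 → B_y = 533.3514/12.1 = 44.0786 ≈ 44.08 kN.
ΣF_y = 0: A_y + 44.0786 − 50 − 1.56·6.9 = 0 → A_y = 16.69 kN.
ΣF_x = 0: no horizontal applied forces, so A_x = 0.

A_x = 0, A_y = 16.69 kN, B_y = 44.08 kN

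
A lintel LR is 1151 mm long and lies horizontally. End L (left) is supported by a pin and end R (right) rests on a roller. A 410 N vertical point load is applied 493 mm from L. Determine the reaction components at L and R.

Moments about L: R_y·1151 − 410·493 = 0 → R_y = 202130/1151 = 175.613 ≈ 175.6 N.
ΣF_y = 0: L_y + 175.613 − 410 = 0 → L_y = 234.4 N.
ΣF_x = 0: no horizontal applied forces, so L_x = 0.

L_x = 0, L_y = 234.4 N, R_y = 175.6 N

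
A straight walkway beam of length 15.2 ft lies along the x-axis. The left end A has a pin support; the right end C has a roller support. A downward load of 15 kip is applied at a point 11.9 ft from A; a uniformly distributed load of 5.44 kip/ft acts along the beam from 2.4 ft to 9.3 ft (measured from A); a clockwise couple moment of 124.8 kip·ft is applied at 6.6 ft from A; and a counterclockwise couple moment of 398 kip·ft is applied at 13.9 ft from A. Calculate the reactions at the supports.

A_x = 0, A_y = 44.32 kip, C_y = 8.216 kip

Resultant of the distributed load: 5.44 × 6.9 = 37.536 kip at 5.85 ft from A.
Moments about A: C_y·15.2 − 15·11.9 − (5.44·6.9)·5.85 − 124.8 + 398 = 0 → C_y = 124.8856/15.2 = 8.21616 ≈ 8.216 kip.
ΣF_y = 0: A_y + 8.21616 − 15 − 5.44·6.9 = 0 → A_y = 44.32 kip.
ΣF_x = 0: no horizontal applied forces, so A_x = 0.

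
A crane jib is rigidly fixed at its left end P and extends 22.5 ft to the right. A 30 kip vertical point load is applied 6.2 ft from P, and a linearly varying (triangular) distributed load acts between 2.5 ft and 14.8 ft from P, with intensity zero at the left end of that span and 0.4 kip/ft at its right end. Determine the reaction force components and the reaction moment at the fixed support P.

Resultant of the triangular load: ½ × 0.4 × 12.3 = 2.46 kip, acting at 10.7 ft from P (one-third of the span from the peak).
ΣF_x = 0: P_x = 0.
ΣF_y = 0: P_y − 30 − ½·0.4·12.3 = 0 → P_y = 32.46 kip.
ΣM about P: M_P − 30·6.2 − (½·0.4·12.3)·10.7 = 0 → M_P = 212.3 kip·ft.

P_x = 0, P_y = 32.46 kip, M_P = 212.3 kip·ft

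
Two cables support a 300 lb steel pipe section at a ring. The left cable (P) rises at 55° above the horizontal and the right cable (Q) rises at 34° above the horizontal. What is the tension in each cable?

ΣF_x = 0: −T_P·cos55° + T_Q·cos34° = 0 → T_Q = 0.691858·T_P.
ΣF_y = 0: T_P·sin55° + T_Q·sin34° = 300.
Substitute: T_P·(0.819152 + 0.691858·0.559193) = 300 → T_P = 248.749 ≈ 248.7 lb.
Then T_Q = 0.691858 × 248.749 = 172.1 lb.

T_P = 248.7 lb, T_Q = 172.1 lb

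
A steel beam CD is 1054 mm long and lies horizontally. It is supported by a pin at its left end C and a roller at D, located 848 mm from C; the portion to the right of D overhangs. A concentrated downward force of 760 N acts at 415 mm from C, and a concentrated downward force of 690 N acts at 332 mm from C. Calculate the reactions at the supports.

ΣM about C: D_y·848 − 760·415 − 690·332 = 0 → D_y = 544480/848 = 642.075 ≈ 642.1 N.
ΣF_y = 0: C_y + 642.075 − 760 − 690 = 0 → C_y = 807.9 N.
ΣF_x = 0: no horizontal applied forces, so C_x = 0.

C_x = 0, C_y = 807.9 N, D_y = 642.1 N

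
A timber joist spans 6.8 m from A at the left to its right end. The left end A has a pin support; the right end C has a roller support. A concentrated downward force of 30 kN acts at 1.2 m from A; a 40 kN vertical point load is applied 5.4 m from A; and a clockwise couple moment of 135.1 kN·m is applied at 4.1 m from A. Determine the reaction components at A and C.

A_x = 0, A_y = 13.07 kN, C_y = 56.93 kN

ΣM about A: C_y·6.8 − 30·1.2 − 40·5.4 − 135.1 = 0 → C_y = 387.1/6.8 = 56.9265 ≈ 56.93 kN.
ΣF_y = 0: A_y + 56.9265 − 30 − 40 = 0 → A_y = 13.07 kN.
ΣF_x = 0: no horizontal applied forces, so A_x = 0.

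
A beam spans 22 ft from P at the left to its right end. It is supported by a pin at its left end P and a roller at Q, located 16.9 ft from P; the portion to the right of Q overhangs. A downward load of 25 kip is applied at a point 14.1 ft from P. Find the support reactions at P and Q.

Taking moments about P: Q_y·16.9 − 25·14.1 = 0 → Q_y = 352.5/16.9 = 20.858 ≈ 20.86 kip.
ΣF_y = 0: P_y + 20.858 − 25 = 0 → P_y = 4.142 kip.
ΣF_x = 0: no horizontal applied forces, so P_x = 0.

P_x = 0, P_y = 4.142 kip, Q_y = 20.86 kip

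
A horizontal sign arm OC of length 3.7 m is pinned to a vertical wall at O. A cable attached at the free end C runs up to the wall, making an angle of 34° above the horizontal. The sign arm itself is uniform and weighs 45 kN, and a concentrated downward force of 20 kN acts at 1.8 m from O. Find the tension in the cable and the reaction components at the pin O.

ΣM about O: T·sin34°·3.7 − 45·1.85 − 20·1.8 = 0 → T = 119.25/(3.7·0.559193) = 57.6361 ≈ 57.64 kN.
ΣF_x = 0: O_x − T·cos34° = 0 → O_x = 57.6361 × 0.829038 = 47.78 kN.
ΣF_y = 0: O_y + T·sin34° − 45 − 20 = 0 → O_y = 65 − 57.6361 × 0.559193 = 32.77 kN.

T = 57.64 kN, O_x = 47.78 kN, O_y = 32.77 kN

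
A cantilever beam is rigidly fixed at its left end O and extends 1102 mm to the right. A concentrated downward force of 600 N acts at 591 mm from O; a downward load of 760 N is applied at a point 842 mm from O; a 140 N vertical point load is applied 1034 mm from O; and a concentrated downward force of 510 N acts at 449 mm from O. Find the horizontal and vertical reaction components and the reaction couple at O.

O_x = 0, O_y = 2010 N, M_O = 1368000 N·mm

ΣF_x = 0: O_x = 0.
ΣF_y = 0: O_y − 600 − 760 − 140 − 510 = 0 → O_y = 2010 N.
ΣM about O: M_O − 600·591 − 760·842 − 140·1034 − 510·449 = 0 → M_O = 1368000 N·mm.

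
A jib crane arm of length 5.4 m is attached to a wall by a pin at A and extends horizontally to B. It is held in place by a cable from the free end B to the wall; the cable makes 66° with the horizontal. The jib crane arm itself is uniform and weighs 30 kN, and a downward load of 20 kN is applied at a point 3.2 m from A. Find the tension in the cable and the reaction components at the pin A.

ΣM about A: T·sin66°·5.4 − 30·2.7 − 20·3.2 = 0 → T = 145/(5.4·0.913545) = 29.393 ≈ 29.39 kN.
ΣF_x = 0: A_x − T·cos66° = 0 → A_x = 29.393 × 0.406737 = 11.96 kN.
ΣF_y = 0: A_y + T·sin66° − 30 − 20 = 0 → A_y = 50 − 29.393 × 0.913545 = 23.15 kN.

T = 29.39 kN, A_x = 11.96 kN, A_y = 23.15 kN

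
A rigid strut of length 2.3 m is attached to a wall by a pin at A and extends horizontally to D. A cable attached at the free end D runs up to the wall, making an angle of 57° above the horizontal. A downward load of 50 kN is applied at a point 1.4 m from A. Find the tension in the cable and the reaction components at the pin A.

ΣM about A: T·sin57°·2.3 − 50·1.4 = 0 → T = 70/(2.3·0.838671) = 36.2893 ≈ 36.29 kN.
ΣF_x = 0: A_x − T·cos57° = 0 → A_x = 36.2893 × 0.544639 = 19.76 kN.
ΣF_y = 0: A_y + T·sin57° − 50 = 0 → A_y = 50 − 36.2893 × 0.838671 = 19.57 kN.

T = 36.29 kN, A_x = 19.76 kN, A_y = 19.57 kN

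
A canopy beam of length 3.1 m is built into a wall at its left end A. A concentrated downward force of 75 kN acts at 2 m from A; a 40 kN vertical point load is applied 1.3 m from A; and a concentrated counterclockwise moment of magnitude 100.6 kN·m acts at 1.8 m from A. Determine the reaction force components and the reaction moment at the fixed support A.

A_x = 0, A_y = 115.0 kN, M_A = 101.4 kN·m

ΣF_x = 0: A_x = 0.
ΣF_y = 0: A_y − 75 − 40 = 0 → A_y = 115.0 kN.
ΣM about A: M_A − 75·2 − 40·1.3 + 100.6 = 0 → M_A = 101.4 kN·m.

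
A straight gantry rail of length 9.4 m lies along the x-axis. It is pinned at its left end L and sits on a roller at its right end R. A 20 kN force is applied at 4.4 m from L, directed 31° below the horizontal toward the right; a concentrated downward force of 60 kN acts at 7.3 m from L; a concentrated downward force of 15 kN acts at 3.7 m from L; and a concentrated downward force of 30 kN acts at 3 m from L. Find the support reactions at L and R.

Moments about L: R_y·9.4 − 20·sin31°·4.4 − 60·7.3 − 15·3.7 − 30·3 = 0 → R_y = 628.823/9.4 = 66.8961 ≈ 66.90 kN.
ΣF_y = 0: L_y + 66.8961 − 20·sin31° − 60 − 15 − 30 = 0 → L_y = 48.40 kN.
ΣF_x = 0: L_x + 20·cos31° = 0 → L_x = -17.14 kN.

L_x = -17.14 kN, L_y = 48.40 kN, R_y = 66.90 kN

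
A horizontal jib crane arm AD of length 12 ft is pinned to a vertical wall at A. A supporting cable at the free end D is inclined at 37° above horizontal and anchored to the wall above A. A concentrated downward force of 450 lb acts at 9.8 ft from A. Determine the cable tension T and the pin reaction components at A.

T = 610.7 lb, A_x = 487.7 lb, A_y = 82.50 lb

ΣM about A: T·sin37°·12 − 450·9.8 = 0 → T = 4410/(12·0.601815) = 610.653 ≈ 610.7 lb.
ΣF_x = 0: A_x − T·cos37° = 0 → A_x = 610.653 × 0.798636 = 487.7 lb.
ΣF_y = 0: A_y + T·sin37° − 450 = 0 → A_y = 450 − 610.653 × 0.601815 = 82.50 lb.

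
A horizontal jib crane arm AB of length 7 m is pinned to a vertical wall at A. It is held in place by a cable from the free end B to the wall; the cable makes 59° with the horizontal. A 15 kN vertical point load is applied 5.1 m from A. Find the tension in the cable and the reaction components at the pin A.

T = 12.75 kN, A_x = 6.567 kN, A_y = 4.071 kN

ΣM about A: T·sin59°·7 − 15·5.1 = 0 → T = 76.5/(7·0.857167) = 12.7496 ≈ 12.75 kN.
ΣF_x = 0: A_x − T·cos59° = 0 → A_x = 12.7496 × 0.515038 = 6.567 kN.
ΣF_y = 0: A_y + T·sin59° − 15 = 0 → A_y = 15 − 12.7496 × 0.857167 = 4.071 kN.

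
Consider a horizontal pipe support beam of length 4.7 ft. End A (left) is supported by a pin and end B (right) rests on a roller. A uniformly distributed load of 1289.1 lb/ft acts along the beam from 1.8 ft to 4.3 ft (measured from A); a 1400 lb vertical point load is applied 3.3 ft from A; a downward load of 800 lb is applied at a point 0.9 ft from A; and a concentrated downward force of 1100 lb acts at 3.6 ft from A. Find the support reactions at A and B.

Resultant of the distributed load: 1289.1 × 2.5 = 3222.75 lb at 3.05 ft from A.
ΣM about A: B_y·4.7 − (1289.1·2.5)·3.05 − 1400·3.3 − 800·0.9 − 1100·3.6 = 0 → B_y = 19129.3875/4.7 = 4070.08 ≈ 4070 lb.
ΣF_y = 0: A_y + 4070.08 − 1289.1·2.5 − 1400 − 800 − 1100 = 0 → A_y = 2453 lb.
ΣF_x = 0: no horizontal applied forces, so A_x = 0.

A_x = 0, A_y = 2453 lb, B_y = 4070 lb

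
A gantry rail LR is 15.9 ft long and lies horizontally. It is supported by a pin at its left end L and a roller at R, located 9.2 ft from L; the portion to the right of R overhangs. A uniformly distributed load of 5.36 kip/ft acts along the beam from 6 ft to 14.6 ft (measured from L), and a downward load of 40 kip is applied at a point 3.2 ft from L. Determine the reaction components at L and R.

Resultant of the distributed load: 5.36 × 8.6 = 46.096 kip at 10.3 ft from L.
Moments about L: R_y·9.2 − (5.36·8.6)·10.3 − 40·3.2 = 0 → R_y = 602.7888/9.2 = 65.5205 ≈ 65.52 kip.
ΣF_y = 0: L_y + 65.5205 − 5.36·8.6 − 40 = 0 → L_y = 20.58 kip.
ΣF_x = 0: no horizontal applied forces, so L_x = 0.

L_x = 0, L_y = 20.58 kip, R_y = 65.52 kip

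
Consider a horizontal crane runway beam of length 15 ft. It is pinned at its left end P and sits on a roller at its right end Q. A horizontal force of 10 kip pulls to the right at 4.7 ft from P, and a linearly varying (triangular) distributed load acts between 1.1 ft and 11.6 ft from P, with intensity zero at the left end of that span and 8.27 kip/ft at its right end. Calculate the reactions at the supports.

Resultant of the triangular load: ½ × 8.27 × 10.5 = 43.4175 kip, acting at 8.1 ft from P (one-third of the span from the peak).
Taking moments about P: Q_y·15 − (½·8.27·10.5)·8.1 = 0 → Q_y = 351.68175/15 = 23.4455 ≈ 23.45 kip.
ΣF_y = 0: P_y + 23.4455 − ½·8.27·10.5 = 0 → P_y = 19.97 kip.
ΣF_x = 0: P_x + 10 = 0 → P_x = -10.00 kip.

P_x = -10.00 kip, P_y = 19.97 kip, Q_y = 23.45 kip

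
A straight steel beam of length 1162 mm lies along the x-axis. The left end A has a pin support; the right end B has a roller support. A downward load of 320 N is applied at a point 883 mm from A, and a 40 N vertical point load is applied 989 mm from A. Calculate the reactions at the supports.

Taking moments about A: B_y·1162 − 320·883 − 40·989 = 0 → B_y = 322120/1162 = 277.212 ≈ 277.2 N.
ΣF_y = 0: A_y + 277.212 − 320 − 40 = 0 → A_y = 82.79 N.
ΣF_x = 0: no horizontal applied forces, so A_x = 0.

A_x = 0, A_y = 82.79 N, B_y = 277.2 N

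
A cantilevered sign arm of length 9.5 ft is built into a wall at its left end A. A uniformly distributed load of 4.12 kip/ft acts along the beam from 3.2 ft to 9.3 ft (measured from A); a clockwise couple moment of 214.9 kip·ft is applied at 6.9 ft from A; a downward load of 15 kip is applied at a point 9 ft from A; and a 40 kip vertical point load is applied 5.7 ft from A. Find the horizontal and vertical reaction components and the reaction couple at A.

Resultant of the distributed load: 4.12 × 6.1 = 25.132 kip at 6.25 ft from A.
ΣF_x = 0: A_x = 0.
ΣF_y = 0: A_y − 4.12·6.1 − 15 − 40 = 0 → A_y = 80.13 kip.
ΣM about A: M_A − (4.12·6.1)·6.25 − 214.9 − 15·9 − 40·5.7 = 0 → M_A = 735.0 kip·ft.

A_x = 0, A_y = 80.13 kip, M_A = 735.0 kip·ft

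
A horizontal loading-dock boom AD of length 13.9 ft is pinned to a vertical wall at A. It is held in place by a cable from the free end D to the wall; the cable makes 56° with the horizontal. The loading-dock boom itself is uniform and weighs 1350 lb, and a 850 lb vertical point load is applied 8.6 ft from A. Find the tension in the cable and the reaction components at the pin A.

T = 1449 lb, A_x = 810.0 lb, A_y = 999.1 lb

ΣM about A: T·sin56°·13.9 − 1350·6.95 − 850·8.6 = 0 → T = 16692.5/(13.9·0.829038) = 1448.55 ≈ 1449 lb.
ΣF_x = 0: A_x − T·cos56° = 0 → A_x = 1448.55 × 0.559193 = 810.0 lb.
ΣF_y = 0: A_y + T·sin56° − 1350 − 850 = 0 → A_y = 2200 − 1448.55 × 0.829038 = 999.1 lb.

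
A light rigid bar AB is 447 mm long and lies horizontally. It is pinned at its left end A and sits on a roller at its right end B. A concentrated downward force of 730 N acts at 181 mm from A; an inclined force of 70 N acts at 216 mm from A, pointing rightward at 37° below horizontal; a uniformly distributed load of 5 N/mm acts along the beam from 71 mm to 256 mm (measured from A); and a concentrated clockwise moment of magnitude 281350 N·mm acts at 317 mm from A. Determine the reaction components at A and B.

A_x = -55.90 N, A_y = 413.4 N, B_y = 1284 N

Resultant of the distributed load: 5 × 185 = 925 N at 163.5 mm from A.
ΣM about A: B_y·447 − 730·181 − 70·sin37°·216 − (5·185)·163.5 − 281350 = 0 → B_y = 573817/447 = 1283.71 ≈ 1284 N.
ΣF_y = 0: A_y + 1283.71 − 730 − 70·sin37° − 5·185 = 0 → A_y = 413.4 N.
ΣF_x = 0: A_x + 70·cos37° = 0 → A_x = -55.90 N.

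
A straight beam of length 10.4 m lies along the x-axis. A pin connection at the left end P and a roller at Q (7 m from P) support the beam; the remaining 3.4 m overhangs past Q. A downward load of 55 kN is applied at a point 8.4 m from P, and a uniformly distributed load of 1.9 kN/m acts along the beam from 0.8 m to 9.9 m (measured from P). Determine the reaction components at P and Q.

Resultant of the distributed load: 1.9 × 9.1 = 17.29 kN at 5.35 m from P.
Taking moments about P: Q_y·7 − 55·8.4 − (1.9·9.1)·5.35 = 0 → Q_y = 554.5015/7 = 79.2145 ≈ 79.21 kN.
ΣF_y = 0: P_y + 79.2145 − 55 − 1.9·9.1 = 0 → P_y = -6.925 kN.
ΣF_x = 0: no horizontal applied forces, so P_x = 0.

P_x = 0, P_y = -6.925 kN, Q_y = 79.21 kN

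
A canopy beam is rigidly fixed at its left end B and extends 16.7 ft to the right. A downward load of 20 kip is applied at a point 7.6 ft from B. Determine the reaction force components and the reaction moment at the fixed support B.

B_x = 0, B_y = 20.00 kip, M_B = 152.0 kip·ft

ΣF_x = 0: B_x = 0.
ΣF_y = 0: B_y − 20 = 0 → B_y = 20.00 kip.
ΣM about B: M_B − 20·7.6 = 0 → M_B = 152.0 kip·ft.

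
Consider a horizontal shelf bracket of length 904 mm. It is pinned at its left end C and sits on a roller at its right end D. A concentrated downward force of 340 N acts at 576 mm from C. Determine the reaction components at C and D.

Taking moments about C: D_y·904 − 340·576 = 0 → D_y = 195840/904 = 216.637 ≈ 216.6 N.
ΣF_y = 0: C_y + 216.637 − 340 = 0 → C_y = 123.4 N.
ΣF_x = 0: no horizontal applied forces, so C_x = 0.

C_x = 0, C_y = 123.4 N, D_y = 216.6 N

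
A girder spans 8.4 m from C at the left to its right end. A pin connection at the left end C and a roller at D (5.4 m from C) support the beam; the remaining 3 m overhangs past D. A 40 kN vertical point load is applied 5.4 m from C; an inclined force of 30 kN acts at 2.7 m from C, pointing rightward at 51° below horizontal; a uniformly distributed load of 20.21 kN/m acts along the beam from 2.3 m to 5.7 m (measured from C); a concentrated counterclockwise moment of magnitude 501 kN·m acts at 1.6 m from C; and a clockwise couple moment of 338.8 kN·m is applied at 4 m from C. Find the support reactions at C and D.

Resultant of the distributed load: 20.21 × 3.4 = 68.714 kN at 4 m from C.
Taking moments about C: D_y·5.4 − 40·5.4 − 30·sin51°·2.7 − (20.21·3.4)·4 + 501 − 338.8 = 0 → D_y = 391.605/5.4 = 72.5194 ≈ 72.52 kN.
ΣF_y = 0: C_y + 72.5194 − 40 − 30·sin51° − 20.21·3.4 = 0 → C_y = 59.51 kN.
ΣF_x = 0: C_x + 30·cos51° = 0 → C_x = -18.88 kN.

C_x = -18.88 kN, C_y = 59.51 kN, D_y = 72.52 kN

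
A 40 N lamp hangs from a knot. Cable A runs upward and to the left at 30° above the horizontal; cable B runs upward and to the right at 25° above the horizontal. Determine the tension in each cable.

ΣF_x = 0: −T_A·cos30° + T_B·cos25° = 0 → T_B = 0.955553·T_A.
ΣF_y = 0: T_A·sin30° + T_B·sin25° = 40.
Substitute: T_A·(0.5 + 0.955553·0.422618) = 40 → T_A = 44.2559 ≈ 44.26 N.
Then T_B = 0.955553 × 44.2559 = 42.29 N.

T_A = 44.26 N, T_B = 42.29 N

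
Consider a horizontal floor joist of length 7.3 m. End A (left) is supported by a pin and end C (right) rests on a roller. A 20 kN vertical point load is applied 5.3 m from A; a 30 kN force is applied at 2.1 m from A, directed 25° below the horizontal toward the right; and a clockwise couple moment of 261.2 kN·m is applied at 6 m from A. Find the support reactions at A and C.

A_x = -27.19 kN, A_y = -21.27 kN, C_y = 53.95 kN

Moments about A: C_y·7.3 − 20·5.3 − 30·sin25°·2.1 − 261.2 = 0 → C_y = 393.825/7.3 = 53.9486 ≈ 53.95 kN.
ΣF_y = 0: A_y + 53.9486 − 20 − 30·sin25° = 0 → A_y = -21.27 kN.
ΣF_x = 0: A_x + 30·cos25° = 0 → A_x = -27.19 kN.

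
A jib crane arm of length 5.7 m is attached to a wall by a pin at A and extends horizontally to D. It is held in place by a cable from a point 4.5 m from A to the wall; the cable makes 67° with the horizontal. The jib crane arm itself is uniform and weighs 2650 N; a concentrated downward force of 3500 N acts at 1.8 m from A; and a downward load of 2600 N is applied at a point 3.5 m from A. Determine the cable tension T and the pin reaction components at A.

ΣM about A: T·sin67°·4.5 − 2650·2.85 − 3500·1.8 − 2600·3.5 = 0 → T = 22952.5/(4.5·0.920505) = 5541.04 ≈ 5541 N.
ΣF_x = 0: A_x − T·cos67° = 0 → A_x = 5541.04 × 0.390731 = 2165 N.
ΣF_y = 0: A_y + T·sin67° − 2650 − 3500 − 2600 = 0 → A_y = 8750 − 5541.04 × 0.920505 = 3649 N.

T = 5541 N, A_x = 2165 N, A_y = 3649 N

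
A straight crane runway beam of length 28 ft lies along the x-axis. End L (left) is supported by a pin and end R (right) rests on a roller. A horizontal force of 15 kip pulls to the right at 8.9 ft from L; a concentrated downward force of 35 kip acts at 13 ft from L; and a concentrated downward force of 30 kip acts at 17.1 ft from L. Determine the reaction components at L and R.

L_x = -15.00 kip, L_y = 30.43 kip, R_y = 34.57 kip

ΣM about L: R_y·28 − 35·13 − 30·17.1 = 0 → R_y = 968/28 = 34.5714 ≈ 34.57 kip.
ΣF_y = 0: L_y + 34.5714 − 35 − 30 = 0 → L_y = 30.43 kip.
ΣF_x = 0: L_x + 15 = 0 → L_x = -15.00 kip.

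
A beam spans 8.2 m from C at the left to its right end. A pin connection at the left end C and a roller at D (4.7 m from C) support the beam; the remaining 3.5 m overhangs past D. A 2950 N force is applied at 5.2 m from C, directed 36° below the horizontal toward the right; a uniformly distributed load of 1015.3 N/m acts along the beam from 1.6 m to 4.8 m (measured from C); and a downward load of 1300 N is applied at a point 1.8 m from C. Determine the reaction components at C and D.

Resultant of the distributed load: 1015.3 × 3.2 = 3248.96 N at 3.2 m from C.
Taking moments about C: D_y·4.7 − 2950·sin36°·5.2 − (1015.3·3.2)·3.2 − 1300·1.8 = 0 → D_y = 21753.3/4.7 = 4628.36 ≈ 4628 N.
ΣF_y = 0: C_y + 4628.36 − 2950·sin36° − 1015.3·3.2 − 1300 = 0 → C_y = 1655 N.
ΣF_x = 0: C_x + 2950·cos36° = 0 → C_x = -2387 N.

C_x = -2387 N, C_y = 1655 N, D_y = 4628 N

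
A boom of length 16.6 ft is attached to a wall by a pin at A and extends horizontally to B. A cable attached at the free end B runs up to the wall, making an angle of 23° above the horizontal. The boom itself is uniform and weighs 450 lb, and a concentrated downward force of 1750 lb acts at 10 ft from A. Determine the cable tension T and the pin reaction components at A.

ΣM about A: T·sin23°·16.6 − 450·8.3 − 1750·10 = 0 → T = 21235/(16.6·0.390731) = 3273.91 ≈ 3274 lb.
ΣF_x = 0: A_x − T·cos23° = 0 → A_x = 3273.91 × 0.920505 = 3014 lb.
ΣF_y = 0: A_y + T·sin23° − 450 − 1750 = 0 → A_y = 2200 − 3273.91 × 0.390731 = 920.8 lb.

T = 3274 lb, A_x = 3014 lb, A_y = 920.8 lb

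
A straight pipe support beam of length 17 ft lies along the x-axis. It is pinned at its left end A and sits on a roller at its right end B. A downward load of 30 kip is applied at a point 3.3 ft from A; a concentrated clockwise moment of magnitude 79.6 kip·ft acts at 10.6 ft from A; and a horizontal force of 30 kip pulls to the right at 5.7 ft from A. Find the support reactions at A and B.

Moments about A: B_y·17 − 30·3.3 − 79.6 = 0 → B_y = 178.6/17 = 10.5059 ≈ 10.51 kip.
ΣF_y = 0: A_y + 10.5059 − 30 = 0 → A_y = 19.49 kip.
ΣF_x = 0: A_x + 30 = 0 → A_x = -30.00 kip.

A_x = -30.00 kip, A_y = 19.49 kip, B_y = 10.51 kip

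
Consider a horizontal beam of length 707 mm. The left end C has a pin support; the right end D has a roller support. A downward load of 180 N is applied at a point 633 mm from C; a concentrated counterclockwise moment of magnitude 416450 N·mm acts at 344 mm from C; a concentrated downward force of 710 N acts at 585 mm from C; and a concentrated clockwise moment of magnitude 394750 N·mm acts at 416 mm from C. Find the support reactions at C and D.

Moments about C: D_y·707 − 180·633 + 416450 − 710·585 − 394750 = 0 → D_y = 507590/707 = 717.949 ≈ 717.9 N.
ΣF_y = 0: C_y + 717.949 − 180 − 710 = 0 → C_y = 172.1 N.
ΣF_x = 0: no horizontal applied forces, so C_x = 0.

C_x = 0, C_y = 172.1 N, D_y = 717.9 N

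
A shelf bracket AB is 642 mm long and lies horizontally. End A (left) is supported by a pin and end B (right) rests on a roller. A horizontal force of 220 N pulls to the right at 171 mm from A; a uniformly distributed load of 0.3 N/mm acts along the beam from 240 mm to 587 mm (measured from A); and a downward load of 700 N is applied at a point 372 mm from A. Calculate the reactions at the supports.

Resultant of the distributed load: 0.3 × 347 = 104.1 N at 413.5 mm from A.
ΣM about A: B_y·642 − (0.3·347)·413.5 − 700·372 = 0 → B_y = 303445.35/642 = 472.656 ≈ 472.7 N.
ΣF_y = 0: A_y + 472.656 − 0.3·347 − 700 = 0 → A_y = 331.4 N.
ΣF_x = 0: A_x + 220 = 0 → A_x = -220.0 N.

A_x = -220.0 N, A_y = 331.4 N, B_y = 472.7 N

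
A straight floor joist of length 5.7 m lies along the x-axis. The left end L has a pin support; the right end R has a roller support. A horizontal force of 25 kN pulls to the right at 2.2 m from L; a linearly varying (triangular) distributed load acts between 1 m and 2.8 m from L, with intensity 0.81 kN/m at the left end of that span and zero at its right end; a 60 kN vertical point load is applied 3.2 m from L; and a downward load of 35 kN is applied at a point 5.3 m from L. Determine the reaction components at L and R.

Resultant of the triangular load: ½ × 0.81 × 1.8 = 0.729 kN, acting at 1.6 m from L (one-third of the span from the peak).
ΣM about L: R_y·5.7 − (½·0.81·1.8)·1.6 − 60·3.2 − 35·5.3 = 0 → R_y = 378.6664/5.7 = 66.4327 ≈ 66.43 kN.
ΣF_y = 0: L_y + 66.4327 − ½·0.81·1.8 − 60 − 35 = 0 → L_y = 29.30 kN.
ΣF_x = 0: L_x + 25 = 0 → L_x = -25.00 kN.

L_x = -25.00 kN, L_y = 29.30 kN, R_y = 66.43 kN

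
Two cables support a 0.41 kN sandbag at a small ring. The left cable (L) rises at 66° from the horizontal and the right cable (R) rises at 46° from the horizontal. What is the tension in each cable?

T_L = 0.3072 kN, T_R = 0.1799 kN

ΣF_x = 0: −T_L·cos66° + T_R·cos46° = 0 → T_R = 0.58552·T_L.
ΣF_y = 0: T_L·sin66° + T_R·sin46° = 0.41.
Substitute: T_L·(0.913545 + 0.58552·0.71934) = 0.41 → T_L = 0.307178 ≈ 0.3072 kN.
Then T_R = 0.58552 × 0.307178 = 0.1799 kN.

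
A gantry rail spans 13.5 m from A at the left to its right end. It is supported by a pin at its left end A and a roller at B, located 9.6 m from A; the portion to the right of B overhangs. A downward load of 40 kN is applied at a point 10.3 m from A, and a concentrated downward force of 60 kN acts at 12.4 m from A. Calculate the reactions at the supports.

A_x = 0, A_y = -20.42 kN, B_y = 120.4 kN

Taking moments about A: B_y·9.6 − 40·10.3 − 60·12.4 = 0 → B_y = 1156/9.6 = 120.417 ≈ 120.4 kN.
ΣF_y = 0: A_y + 120.417 − 40 − 60 = 0 → A_y = -20.42 kN.
ΣF_x = 0: no horizontal applied forces, so A_x = 0.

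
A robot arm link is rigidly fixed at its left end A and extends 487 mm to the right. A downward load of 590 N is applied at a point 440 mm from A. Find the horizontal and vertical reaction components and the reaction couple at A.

ΣF_x = 0: A_x = 0.
ΣF_y = 0: A_y − 590 = 0 → A_y = 590.0 N.
ΣM about A: M_A − 590·440 = 0 → M_A = 259600 N·mm.

A_x = 0, A_y = 590.0 N, M_A = 259600 N·mm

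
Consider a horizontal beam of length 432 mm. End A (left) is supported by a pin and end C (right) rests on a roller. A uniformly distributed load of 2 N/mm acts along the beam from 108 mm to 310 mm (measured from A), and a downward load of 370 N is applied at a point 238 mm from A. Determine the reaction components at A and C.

A_x = 0, A_y = 374.7 N, C_y = 399.3 N

Resultant of the distributed load: 2 × 202 = 404 N at 209 mm from A.
Moments about A: C_y·432 − (2·202)·209 − 370·238 = 0 → C_y = 172496/432 = 399.296 ≈ 399.3 N.
ΣF_y = 0: A_y + 399.296 − 2·202 − 370 = 0 → A_y = 374.7 N.
ΣF_x = 0: no horizontal applied forces, so A_x = 0.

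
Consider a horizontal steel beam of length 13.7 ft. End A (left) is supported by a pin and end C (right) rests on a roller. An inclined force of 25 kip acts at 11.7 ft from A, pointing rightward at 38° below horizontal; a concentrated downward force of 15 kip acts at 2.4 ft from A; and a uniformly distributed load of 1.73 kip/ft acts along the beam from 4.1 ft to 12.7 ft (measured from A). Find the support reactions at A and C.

A_x = -19.70 kip, A_y = 20.37 kip, C_y = 24.89 kip

Resultant of the distributed load: 1.73 × 8.6 = 14.878 kip at 8.4 ft from A.
Taking moments about A: C_y·13.7 − 25·sin38°·11.7 − 15·2.4 − (1.73·8.6)·8.4 = 0 → C_y = 341.056/13.7 = 24.8946 ≈ 24.89 kip.
ΣF_y = 0: A_y + 24.8946 − 25·sin38° − 15 − 1.73·8.6 = 0 → A_y = 20.37 kip.
ΣF_x = 0: A_x + 25·cos38° = 0 → A_x = -19.70 kip.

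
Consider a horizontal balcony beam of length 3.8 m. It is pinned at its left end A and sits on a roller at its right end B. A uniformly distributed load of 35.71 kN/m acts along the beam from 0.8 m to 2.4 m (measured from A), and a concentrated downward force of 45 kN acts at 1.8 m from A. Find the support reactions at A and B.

Resultant of the distributed load: 35.71 × 1.6 = 57.136 kN at 1.6 m from A.
ΣM about A: B_y·3.8 − (35.71·1.6)·1.6 − 45·1.8 = 0 → B_y = 172.4176/3.8 = 45.3731 ≈ 45.37 kN.
ΣF_y = 0: A_y + 45.3731 − 35.71·1.6 − 45 = 0 → A_y = 56.76 kN.
ΣF_x = 0: no horizontal applied forces, so A_x = 0.

A_x = 0, A_y = 56.76 kN, B_y = 45.37 kN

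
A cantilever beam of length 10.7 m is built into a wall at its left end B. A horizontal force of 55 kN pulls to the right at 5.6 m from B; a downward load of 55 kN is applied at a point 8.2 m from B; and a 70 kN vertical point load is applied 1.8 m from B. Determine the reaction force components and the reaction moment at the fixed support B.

B_x = -55.00 kN, B_y = 125.0 kN, M_B = 577.0 kN·m

ΣF_x = 0: B_x + 55 = 0 → B_x = -55.00 kN.
ΣF_y = 0: B_y − 55 − 70 = 0 → B_y = 125.0 kN.
ΣM about B: M_B − 55·8.2 − 70·1.8 = 0 → M_B = 577.0 kN·m.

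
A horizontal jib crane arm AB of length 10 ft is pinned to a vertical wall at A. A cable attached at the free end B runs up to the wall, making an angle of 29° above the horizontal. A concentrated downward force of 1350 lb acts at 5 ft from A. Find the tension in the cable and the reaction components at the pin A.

T = 1392 lb, A_x = 1218 lb, A_y = 675.0 lb

ΣM about A: T·sin29°·10 − 1350·5 = 0 → T = 6750/(10·0.48481) = 1392.3 ≈ 1392 lb.
ΣF_x = 0: A_x − T·cos29° = 0 → A_x = 1392.3 × 0.87462 = 1218 lb.
ΣF_y = 0: A_y + T·sin29° − 1350 = 0 → A_y = 1350 − 1392.3 × 0.48481 = 675.0 lb.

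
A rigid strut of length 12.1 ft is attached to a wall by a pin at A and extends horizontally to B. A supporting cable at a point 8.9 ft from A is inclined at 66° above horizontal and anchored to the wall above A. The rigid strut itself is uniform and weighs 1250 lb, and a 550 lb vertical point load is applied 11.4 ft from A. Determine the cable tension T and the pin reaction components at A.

T = 1701 lb, A_x = 692.0 lb, A_y = 245.8 lb

ΣM about A: T·sin66°·8.9 − 1250·6.05 − 550·11.4 = 0 → T = 13832.5/(8.9·0.913545) = 1701.3 ≈ 1701 lb.
ΣF_x = 0: A_x − T·cos66° = 0 → A_x = 1701.3 × 0.406737 = 692.0 lb.
ΣF_y = 0: A_y + T·sin66° − 1250 − 550 = 0 → A_y = 1800 − 1701.3 × 0.913545 = 245.8 lb.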